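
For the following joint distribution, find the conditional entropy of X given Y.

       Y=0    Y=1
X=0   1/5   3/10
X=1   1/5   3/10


H(X|Y) = Σ_y p(y) H(X|Y=y)
  p(Y=0) = 2/5, H(X|Y=0) = 1.0000
  p(Y=1) = 3/5, H(X|Y=1) = 1.0000
H(X|Y) = 0.4000×1.0000 + 0.6000×1.0000 = 1.0000 bits


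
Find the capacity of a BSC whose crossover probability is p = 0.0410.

For BSC with error probability p:
C = 1 - H(p) where H(p) is binary entropy
H(0.0410) = -0.0410 × log₂(0.0410) - 0.9590 × log₂(0.9590)
H(p) = 0.2469
C = 1 - 0.2469 = 0.7531 bits/use


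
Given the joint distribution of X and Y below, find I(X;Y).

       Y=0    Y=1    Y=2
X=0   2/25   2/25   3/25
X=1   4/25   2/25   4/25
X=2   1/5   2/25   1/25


H(X) = 1.5690, H(Y) = 1.5413, H(X,Y) = 3.0293
I(X;Y) = H(X) + H(Y) - H(X,Y) = 0.0811 bits


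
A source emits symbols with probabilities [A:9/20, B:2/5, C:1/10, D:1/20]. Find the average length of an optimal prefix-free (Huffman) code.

Huffman tree construction:
Combine smallest probabilities repeatedly
Resulting codes:
  A: 0 (length 1)
  B: 11 (length 2)
  C: 101 (length 3)
  D: 100 (length 3)
Average length = Σ p(s) × length(s) = 1.7000 bits


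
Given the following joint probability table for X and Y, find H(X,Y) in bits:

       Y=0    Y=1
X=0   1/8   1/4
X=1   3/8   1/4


H(X,Y) = -Σ p(x,y) log₂ p(x,y)
  p(0,0)=1/8: -0.1250 × log₂(0.1250) = 0.3750
  p(0,1)=1/4: -0.2500 × log₂(0.2500) = 0.5000
  p(1,0)=3/8: -0.3750 × log₂(0.3750) = 0.5306
  p(1,1)=1/4: -0.2500 × log₂(0.2500) = 0.5000
H(X,Y) = 1.9056 bits


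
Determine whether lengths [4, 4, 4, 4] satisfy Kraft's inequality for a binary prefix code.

Kraft inequality: Σ 2^(-l_i) ≤ 1 for prefix-free code
Calculating: 2^(-4) + 2^(-4) + 2^(-4) + 2^(-4)
= 0.0625 + 0.0625 + 0.0625 + 0.0625
= 0.2500
Since 0.2500 ≤ 1, prefix-free code exists


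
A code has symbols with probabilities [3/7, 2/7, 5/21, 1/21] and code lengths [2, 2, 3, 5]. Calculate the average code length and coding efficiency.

Average length L = Σ p_i × l_i = 2.3810 bits
Entropy H = 1.7424 bits
Efficiency η = H/L × 100% = 73.18%


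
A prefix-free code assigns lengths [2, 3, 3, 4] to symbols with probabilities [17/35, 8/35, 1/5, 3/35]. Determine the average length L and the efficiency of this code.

Average length L = Σ p_i × l_i = 2.6000 bits
Entropy H = 1.7609 bits
Efficiency η = H/L × 100% = 67.73%


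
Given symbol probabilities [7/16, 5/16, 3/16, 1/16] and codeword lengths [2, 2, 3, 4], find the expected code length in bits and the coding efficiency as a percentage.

Average length L = Σ p_i × l_i = 2.3125 bits
Entropy H = 1.7490 bits
Efficiency η = H/L × 100% = 75.63%


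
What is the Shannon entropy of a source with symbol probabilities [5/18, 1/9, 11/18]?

H(X) = -Σ p(x) log₂ p(x)
  -5/18 × log₂(5/18) = 0.5133
  -1/9 × log₂(1/9) = 0.3522
  -11/18 × log₂(11/18) = 0.4342
H(X) = 1.2997 bits


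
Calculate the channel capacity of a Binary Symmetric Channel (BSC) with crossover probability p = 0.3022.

For BSC with error probability p:
C = 1 - H(p) where H(p) is binary entropy
H(0.3022) = -0.3022 × log₂(0.3022) - 0.6978 × log₂(0.6978)
H(p) = 0.8840
C = 1 - 0.8840 = 0.1160 bits/use


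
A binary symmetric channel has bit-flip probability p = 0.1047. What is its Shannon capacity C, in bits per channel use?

For BSC with error probability p:
C = 1 - H(p) where H(p) is binary entropy
H(0.1047) = -0.1047 × log₂(0.1047) - 0.8953 × log₂(0.8953)
H(p) = 0.4837
C = 1 - 0.4837 = 0.5163 bits/use


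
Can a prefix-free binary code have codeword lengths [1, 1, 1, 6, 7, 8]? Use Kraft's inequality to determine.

Kraft inequality: Σ 2^(-l_i) ≤ 1 for prefix-free code
Calculating: 2^(-1) + 2^(-1) + 2^(-1) + 2^(-6) + 2^(-7) + 2^(-8)
= 0.5 + 0.5 + 0.5 + 0.015625 + 0.0078125 + 0.00390625
= 1.5273
Since 1.5273 > 1, prefix-free code does not exist


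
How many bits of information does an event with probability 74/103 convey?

Information content I(x) = -log₂(p(x))
I = -log₂(74/103) = -log₂(0.7184)
I = 0.4770 bits


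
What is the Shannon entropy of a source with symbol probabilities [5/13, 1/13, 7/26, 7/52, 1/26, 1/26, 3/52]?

H(X) = -Σ p(x) log₂ p(x)
  -5/13 × log₂(5/13) = 0.5302
  -1/13 × log₂(1/13) = 0.2846
  -7/26 × log₂(7/26) = 0.5097
  -7/52 × log₂(7/52) = 0.3895
  -1/26 × log₂(1/26) = 0.1808
  -1/26 × log₂(1/26) = 0.1808
  -3/52 × log₂(3/52) = 0.2374
H(X) = 2.3130 bits


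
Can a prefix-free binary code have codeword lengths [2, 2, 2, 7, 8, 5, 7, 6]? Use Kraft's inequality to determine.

Kraft inequality: Σ 2^(-l_i) ≤ 1 for prefix-free code
Calculating: 2^(-2) + 2^(-2) + 2^(-2) + 2^(-7) + 2^(-8) + 2^(-5) + 2^(-7) + 2^(-6)
= 0.25 + 0.25 + 0.25 + 0.0078125 + 0.00390625 + 0.03125 + 0.0078125 + 0.015625
= 0.8164
Since 0.8164 ≤ 1, prefix-free code exists


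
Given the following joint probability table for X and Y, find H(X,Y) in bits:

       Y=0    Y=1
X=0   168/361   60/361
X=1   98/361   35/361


H(X,Y) = -Σ p(x,y) log₂ p(x,y)
  p(0,0)=168/361: -0.4654 × log₂(0.4654) = 0.5136
  p(0,1)=60/361: -0.1662 × log₂(0.1662) = 0.4303
  p(1,0)=98/361: -0.2715 × log₂(0.2715) = 0.5107
  p(1,1)=35/361: -0.0970 × log₂(0.0970) = 0.3264
H(X,Y) = 1.7809 bits


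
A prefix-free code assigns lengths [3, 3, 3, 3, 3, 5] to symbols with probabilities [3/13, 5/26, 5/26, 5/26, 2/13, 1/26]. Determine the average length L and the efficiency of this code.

Average length L = Σ p_i × l_i = 3.0769 bits
Entropy H = 2.4566 bits
Efficiency η = H/L × 100% = 79.84%


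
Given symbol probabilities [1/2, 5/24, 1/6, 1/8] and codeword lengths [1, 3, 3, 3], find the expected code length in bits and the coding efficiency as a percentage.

Average length L = Σ p_i × l_i = 2.0000 bits
Entropy H = 1.7773 bits
Efficiency η = H/L × 100% = 88.86%


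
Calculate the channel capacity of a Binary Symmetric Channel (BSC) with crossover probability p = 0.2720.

For BSC with error probability p:
C = 1 - H(p) where H(p) is binary entropy
H(0.2720) = -0.2720 × log₂(0.2720) - 0.7280 × log₂(0.7280)
H(p) = 0.8443
C = 1 - 0.8443 = 0.1557 bits/use


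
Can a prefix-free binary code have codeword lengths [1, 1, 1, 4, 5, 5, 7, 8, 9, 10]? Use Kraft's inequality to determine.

Kraft inequality: Σ 2^(-l_i) ≤ 1 for prefix-free code
Calculating: 2^(-1) + 2^(-1) + 2^(-1) + 2^(-4) + 2^(-5) + 2^(-5) + 2^(-7) + 2^(-8) + 2^(-9) + 2^(-10)
= 0.5 + 0.5 + 0.5 + 0.0625 + 0.03125 + 0.03125 + 0.0078125 + 0.00390625 + 0.001953125 + 0.0009765625
= 1.6396
Since 1.6396 > 1, prefix-free code does not exist


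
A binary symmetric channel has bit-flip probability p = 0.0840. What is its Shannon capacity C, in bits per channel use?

For BSC with error probability p:
C = 1 - H(p) where H(p) is binary entropy
H(0.0840) = -0.0840 × log₂(0.0840) - 0.9160 × log₂(0.9160)
H(p) = 0.4161
C = 1 - 0.4161 = 0.5839 bits/use


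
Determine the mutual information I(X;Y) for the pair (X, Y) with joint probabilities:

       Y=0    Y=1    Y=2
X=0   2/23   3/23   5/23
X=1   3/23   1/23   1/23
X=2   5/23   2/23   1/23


H(X) = 1.5310, H(Y) = 1.5505, H(X,Y) = 2.9266
I(X;Y) = H(X) + H(Y) - H(X,Y) = 0.1548 bits


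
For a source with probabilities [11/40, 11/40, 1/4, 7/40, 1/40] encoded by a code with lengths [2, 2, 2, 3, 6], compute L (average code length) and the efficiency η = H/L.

Average length L = Σ p_i × l_i = 2.2750 bits
Entropy H = 2.0975 bits
Efficiency η = H/L × 100% = 92.20%


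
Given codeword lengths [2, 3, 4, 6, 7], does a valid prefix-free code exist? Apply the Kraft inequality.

Kraft inequality: Σ 2^(-l_i) ≤ 1 for prefix-free code
Calculating: 2^(-2) + 2^(-3) + 2^(-4) + 2^(-6) + 2^(-7)
= 0.25 + 0.125 + 0.0625 + 0.015625 + 0.0078125
= 0.4609
Since 0.4609 ≤ 1, prefix-free code exists


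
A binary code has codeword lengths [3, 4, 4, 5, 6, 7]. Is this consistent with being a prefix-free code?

Kraft inequality: Σ 2^(-l_i) ≤ 1 for prefix-free code
Calculating: 2^(-3) + 2^(-4) + 2^(-4) + 2^(-5) + 2^(-6) + 2^(-7)
= 0.125 + 0.0625 + 0.0625 + 0.03125 + 0.015625 + 0.0078125
= 0.3047
Since 0.3047 ≤ 1, prefix-free code exists


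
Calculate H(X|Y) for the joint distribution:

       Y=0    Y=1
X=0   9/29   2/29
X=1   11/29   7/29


H(X|Y) = Σ_y p(y) H(X|Y=y)
  p(Y=0) = 20/29, H(X|Y=0) = 0.9928
  p(Y=1) = 9/29, H(X|Y=1) = 0.7642
H(X|Y) = 0.6897×0.9928 + 0.3103×0.7642 = 0.9218 bits


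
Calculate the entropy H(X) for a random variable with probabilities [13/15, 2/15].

H(X) = -Σ p(x) log₂ p(x)
  -13/15 × log₂(13/15) = 0.1789
  -2/15 × log₂(2/15) = 0.3876
H(X) = 0.5665 bits


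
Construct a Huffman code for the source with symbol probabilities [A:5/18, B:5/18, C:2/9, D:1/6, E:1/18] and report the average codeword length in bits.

Huffman tree construction:
Combine smallest probabilities repeatedly
Resulting codes:
  A: 10 (length 2)
  B: 11 (length 2)
  C: 00 (length 2)
  D: 011 (length 3)
  E: 010 (length 3)
Average length = Σ p(s) × length(s) = 2.2222 bits


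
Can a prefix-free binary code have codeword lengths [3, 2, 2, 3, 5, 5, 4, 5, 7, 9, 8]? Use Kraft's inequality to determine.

Kraft inequality: Σ 2^(-l_i) ≤ 1 for prefix-free code
Calculating: 2^(-3) + 2^(-2) + 2^(-2) + 2^(-3) + 2^(-5) + 2^(-5) + 2^(-4) + 2^(-5) + 2^(-7) + 2^(-9) + 2^(-8)
= 0.125 + 0.25 + 0.25 + 0.125 + 0.03125 + 0.03125 + 0.0625 + 0.03125 + 0.0078125 + 0.001953125 + 0.00390625
= 0.9199
Since 0.9199 ≤ 1, prefix-free code exists


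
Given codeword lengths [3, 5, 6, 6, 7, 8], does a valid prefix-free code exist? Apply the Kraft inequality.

Kraft inequality: Σ 2^(-l_i) ≤ 1 for prefix-free code
Calculating: 2^(-3) + 2^(-5) + 2^(-6) + 2^(-6) + 2^(-7) + 2^(-8)
= 0.125 + 0.03125 + 0.015625 + 0.015625 + 0.0078125 + 0.00390625
= 0.1992
Since 0.1992 ≤ 1, prefix-free code exists


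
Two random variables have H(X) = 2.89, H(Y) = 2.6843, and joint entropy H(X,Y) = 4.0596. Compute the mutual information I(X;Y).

I(X;Y) = H(X) + H(Y) - H(X,Y)
I(X;Y) = 2.89 + 2.6843 - 4.0596 = 1.5147 bits


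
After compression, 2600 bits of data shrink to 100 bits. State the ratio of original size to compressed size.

Compression ratio = Original / Compressed
= 2600 / 100 = 26.00:1


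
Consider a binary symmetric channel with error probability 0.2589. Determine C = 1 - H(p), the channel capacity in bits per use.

For BSC with error probability p:
C = 1 - H(p) where H(p) is binary entropy
H(0.2589) = -0.2589 × log₂(0.2589) - 0.7411 × log₂(0.7411)
H(p) = 0.8251
C = 1 - 0.8251 = 0.1749 bits/use


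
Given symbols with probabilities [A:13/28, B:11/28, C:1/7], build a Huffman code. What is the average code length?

Huffman tree construction:
Combine smallest probabilities repeatedly
Resulting codes:
  A: 0 (length 1)
  B: 11 (length 2)
  C: 10 (length 2)
Average length = Σ p(s) × length(s) = 1.5357 bits


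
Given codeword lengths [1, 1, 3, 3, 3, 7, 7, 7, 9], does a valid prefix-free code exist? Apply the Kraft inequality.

Kraft inequality: Σ 2^(-l_i) ≤ 1 for prefix-free code
Calculating: 2^(-1) + 2^(-1) + 2^(-3) + 2^(-3) + 2^(-3) + 2^(-7) + 2^(-7) + 2^(-7) + 2^(-9)
= 0.5 + 0.5 + 0.125 + 0.125 + 0.125 + 0.0078125 + 0.0078125 + 0.0078125 + 0.001953125
= 1.4004
Since 1.4004 > 1, prefix-free code does not exist


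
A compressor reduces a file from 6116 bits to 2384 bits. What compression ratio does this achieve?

Compression ratio = Original / Compressed
= 6116 / 2384 = 2.57:1


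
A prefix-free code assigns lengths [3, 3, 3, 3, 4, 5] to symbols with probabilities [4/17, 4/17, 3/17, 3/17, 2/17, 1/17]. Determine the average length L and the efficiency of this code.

Average length L = Σ p_i × l_i = 3.2353 bits
Entropy H = 2.4692 bits
Efficiency η = H/L × 100% = 76.32%


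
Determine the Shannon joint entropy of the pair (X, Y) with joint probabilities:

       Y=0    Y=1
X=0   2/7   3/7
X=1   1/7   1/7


H(X,Y) = -Σ p(x,y) log₂ p(x,y)
  p(0,0)=2/7: -0.2857 × log₂(0.2857) = 0.5164
  p(0,1)=3/7: -0.4286 × log₂(0.4286) = 0.5239
  p(1,0)=1/7: -0.1429 × log₂(0.1429) = 0.4011
  p(1,1)=1/7: -0.1429 × log₂(0.1429) = 0.4011
H(X,Y) = 1.8424 bits


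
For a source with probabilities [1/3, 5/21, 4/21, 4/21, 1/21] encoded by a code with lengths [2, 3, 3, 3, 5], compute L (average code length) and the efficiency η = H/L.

Average length L = Σ p_i × l_i = 2.7619 bits
Entropy H = 2.1418 bits
Efficiency η = H/L × 100% = 77.55%


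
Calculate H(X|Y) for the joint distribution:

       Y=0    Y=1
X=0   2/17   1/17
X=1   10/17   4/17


H(X|Y) = Σ_y p(y) H(X|Y=y)
  p(Y=0) = 12/17, H(X|Y=0) = 0.6500
  p(Y=1) = 5/17, H(X|Y=1) = 0.7219
H(X|Y) = 0.7059×0.6500 + 0.2941×0.7219 = 0.6712 bits


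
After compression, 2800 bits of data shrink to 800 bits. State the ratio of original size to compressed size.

Compression ratio = Original / Compressed
= 2800 / 800 = 3.50:1


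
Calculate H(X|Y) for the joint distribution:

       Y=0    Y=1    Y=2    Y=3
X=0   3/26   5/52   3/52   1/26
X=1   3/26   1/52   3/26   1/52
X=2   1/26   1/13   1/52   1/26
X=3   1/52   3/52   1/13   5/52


H(X|Y) = Σ_y p(y) H(X|Y=y)
  p(Y=0) = 15/52, H(X|Y=0) = 1.7056
  p(Y=1) = 1/4, H(X|Y=1) = 1.8262
  p(Y=2) = 7/26, H(X|Y=2) = 1.7885
  p(Y=3) = 5/26, H(X|Y=3) = 1.7610
H(X|Y) = 0.2885×1.7056 + 0.2500×1.8262 + 0.2692×1.7885 + 0.1923×1.7610 = 1.7687 bits


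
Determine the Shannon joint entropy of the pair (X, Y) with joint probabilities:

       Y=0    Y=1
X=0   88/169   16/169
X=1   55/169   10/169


H(X,Y) = -Σ p(x,y) log₂ p(x,y)
  p(0,0)=88/169: -0.5207 × log₂(0.5207) = 0.4902
  p(0,1)=16/169: -0.0947 × log₂(0.0947) = 0.3220
  p(1,0)=55/169: -0.3254 × log₂(0.3254) = 0.5271
  p(1,1)=10/169: -0.0592 × log₂(0.0592) = 0.2414
H(X,Y) = 1.5806 bits


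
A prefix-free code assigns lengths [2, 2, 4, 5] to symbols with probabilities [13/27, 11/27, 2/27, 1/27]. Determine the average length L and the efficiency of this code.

Average length L = Σ p_i × l_i = 2.2593 bits
Entropy H = 1.4897 bits
Efficiency η = H/L × 100% = 65.94%


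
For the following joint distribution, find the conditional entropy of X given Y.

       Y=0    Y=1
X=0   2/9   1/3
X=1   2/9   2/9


H(X|Y) = Σ_y p(y) H(X|Y=y)
  p(Y=0) = 4/9, H(X|Y=0) = 1.0000
  p(Y=1) = 5/9, H(X|Y=1) = 0.9710
H(X|Y) = 0.4444×1.0000 + 0.5556×0.9710 = 0.9839 bits


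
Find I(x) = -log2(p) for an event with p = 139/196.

Information content I(x) = -log₂(p(x))
I = -log₂(139/196) = -log₂(0.7092)
I = 0.4958 bits


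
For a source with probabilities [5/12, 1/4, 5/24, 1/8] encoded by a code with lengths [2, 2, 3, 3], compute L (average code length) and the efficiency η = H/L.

Average length L = Σ p_i × l_i = 2.3333 bits
Entropy H = 1.8727 bits
Efficiency η = H/L × 100% = 80.26%


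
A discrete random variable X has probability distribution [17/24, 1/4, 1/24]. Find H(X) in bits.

H(X) = -Σ p(x) log₂ p(x)
  -17/24 × log₂(17/24) = 0.3524
  -1/4 × log₂(1/4) = 0.5000
  -1/24 × log₂(1/24) = 0.1910
H(X) = 1.0434 bits


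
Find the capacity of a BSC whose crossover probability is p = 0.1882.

For BSC with error probability p:
C = 1 - H(p) where H(p) is binary entropy
H(0.1882) = -0.1882 × log₂(0.1882) - 0.8118 × log₂(0.8118)
H(p) = 0.6977
C = 1 - 0.6977 = 0.3023 bits/use


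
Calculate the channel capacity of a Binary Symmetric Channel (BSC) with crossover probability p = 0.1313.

For BSC with error probability p:
C = 1 - H(p) where H(p) is binary entropy
H(0.1313) = -0.1313 × log₂(0.1313) - 0.8687 × log₂(0.8687)
H(p) = 0.5610
C = 1 - 0.5610 = 0.4390 bits/use


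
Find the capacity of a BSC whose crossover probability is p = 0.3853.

For BSC with error probability p:
C = 1 - H(p) where H(p) is binary entropy
H(0.3853) = -0.3853 × log₂(0.3853) - 0.6147 × log₂(0.6147)
H(p) = 0.9617
C = 1 - 0.9617 = 0.0383 bits/use


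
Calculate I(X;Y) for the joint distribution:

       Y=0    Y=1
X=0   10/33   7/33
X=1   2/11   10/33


H(X) = 0.9993, H(Y) = 0.9993, H(X,Y) = 1.9656
I(X;Y) = H(X) + H(Y) - H(X,Y) = 0.0331 bits


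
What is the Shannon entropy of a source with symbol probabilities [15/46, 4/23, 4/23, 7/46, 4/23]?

H(X) = -Σ p(x) log₂ p(x)
  -15/46 × log₂(15/46) = 0.5272
  -4/23 × log₂(4/23) = 0.4389
  -4/23 × log₂(4/23) = 0.4389
  -7/46 × log₂(7/46) = 0.4133
  -4/23 × log₂(4/23) = 0.4389
H(X) = 2.2572 bits


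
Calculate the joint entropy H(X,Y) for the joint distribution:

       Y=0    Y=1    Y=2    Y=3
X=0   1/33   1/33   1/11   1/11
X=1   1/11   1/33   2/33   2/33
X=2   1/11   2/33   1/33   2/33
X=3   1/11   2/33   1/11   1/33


H(X,Y) = -Σ p(x,y) log₂ p(x,y)
  p(0,0)=1/33: -0.0303 × log₂(0.0303) = 0.1529
  p(0,1)=1/33: -0.0303 × log₂(0.0303) = 0.1529
  p(0,2)=1/11: -0.0909 × log₂(0.0909) = 0.3145
  p(0,3)=1/11: -0.0909 × log₂(0.0909) = 0.3145
  p(1,0)=1/11: -0.0909 × log₂(0.0909) = 0.3145
  p(1,1)=1/33: -0.0303 × log₂(0.0303) = 0.1529
  p(1,2)=2/33: -0.0606 × log₂(0.0606) = 0.2451
  p(1,3)=2/33: -0.0606 × log₂(0.0606) = 0.2451
  p(2,0)=1/11: -0.0909 × log₂(0.0909) = 0.3145
  p(2,1)=2/33: -0.0606 × log₂(0.0606) = 0.2451
  p(2,2)=1/33: -0.0303 × log₂(0.0303) = 0.1529
  p(2,3)=2/33: -0.0606 × log₂(0.0606) = 0.2451
  p(3,0)=1/11: -0.0909 × log₂(0.0909) = 0.3145
  p(3,1)=2/33: -0.0606 × log₂(0.0606) = 0.2451
  p(3,2)=1/11: -0.0909 × log₂(0.0909) = 0.3145
  p(3,3)=1/33: -0.0303 × log₂(0.0303) = 0.1529
H(X,Y) = 3.8768 bits


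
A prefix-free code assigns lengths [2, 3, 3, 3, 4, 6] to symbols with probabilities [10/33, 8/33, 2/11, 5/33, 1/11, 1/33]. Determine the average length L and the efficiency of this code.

Average length L = Σ p_i × l_i = 2.8788 bits
Entropy H = 2.3446 bits
Efficiency η = H/L × 100% = 81.44%


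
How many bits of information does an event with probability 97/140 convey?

Information content I(x) = -log₂(p(x))
I = -log₂(97/140) = -log₂(0.6929)
I = 0.5294 bits


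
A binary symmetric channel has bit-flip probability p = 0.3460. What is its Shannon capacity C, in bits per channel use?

For BSC with error probability p:
C = 1 - H(p) where H(p) is binary entropy
H(0.3460) = -0.3460 × log₂(0.3460) - 0.6540 × log₂(0.6540)
H(p) = 0.9304
C = 1 - 0.9304 = 0.0696 bits/use


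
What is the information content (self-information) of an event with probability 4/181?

Information content I(x) = -log₂(p(x))
I = -log₂(4/181) = -log₂(0.0221)
I = 5.4998 bits


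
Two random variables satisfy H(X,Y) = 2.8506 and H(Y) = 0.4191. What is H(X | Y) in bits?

Chain rule: H(X,Y) = H(X|Y) + H(Y)
H(X|Y) = H(X,Y) - H(Y) = 2.8506 - 0.4191 = 2.4315 bits


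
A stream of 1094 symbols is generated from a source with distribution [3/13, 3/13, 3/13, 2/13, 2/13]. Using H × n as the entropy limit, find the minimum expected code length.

Entropy H = 2.2955 bits/symbol
Minimum bits = H × n = 2.2955 × 1094
= 2511.24 bits


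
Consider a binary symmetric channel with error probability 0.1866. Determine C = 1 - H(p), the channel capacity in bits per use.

For BSC with error probability p:
C = 1 - H(p) where H(p) is binary entropy
H(0.1866) = -0.1866 × log₂(0.1866) - 0.8134 × log₂(0.8134)
H(p) = 0.6943
C = 1 - 0.6943 = 0.3057 bits/use


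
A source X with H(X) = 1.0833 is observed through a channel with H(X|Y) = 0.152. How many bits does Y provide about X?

I(X;Y) = H(X) - H(X|Y)
I(X;Y) = 1.0833 - 0.152 = 0.9313 bits


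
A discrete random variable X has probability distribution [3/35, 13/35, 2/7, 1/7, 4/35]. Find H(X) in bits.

H(X) = -Σ p(x) log₂ p(x)
  -3/35 × log₂(3/35) = 0.3038
  -13/35 × log₂(13/35) = 0.5307
  -2/7 × log₂(2/7) = 0.5164
  -1/7 × log₂(1/7) = 0.4011
  -4/35 × log₂(4/35) = 0.3576
H(X) = 2.1096 bits


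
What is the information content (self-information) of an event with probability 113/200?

Information content I(x) = -log₂(p(x))
I = -log₂(113/200) = -log₂(0.5650)
I = 0.8237 bits


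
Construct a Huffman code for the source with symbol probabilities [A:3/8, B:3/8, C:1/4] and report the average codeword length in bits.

Huffman tree construction:
Combine smallest probabilities repeatedly
Resulting codes:
  A: 11 (length 2)
  B: 0 (length 1)
  C: 10 (length 2)
Average length = Σ p(s) × length(s) = 1.6250 bits


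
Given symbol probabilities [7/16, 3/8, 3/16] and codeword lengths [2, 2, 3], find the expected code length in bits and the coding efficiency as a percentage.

Average length L = Σ p_i × l_i = 2.1875 bits
Entropy H = 1.5052 bits
Efficiency η = H/L × 100% = 68.81%


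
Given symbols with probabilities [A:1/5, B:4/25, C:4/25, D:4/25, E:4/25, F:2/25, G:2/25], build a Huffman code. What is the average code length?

Huffman tree construction:
Combine smallest probabilities repeatedly
Resulting codes:
  A: 01 (length 2)
  B: 100 (length 3)
  C: 101 (length 3)
  D: 110 (length 3)
  E: 111 (length 3)
  F: 000 (length 3)
  G: 001 (length 3)
Average length = Σ p(s) × length(s) = 2.8000 bits


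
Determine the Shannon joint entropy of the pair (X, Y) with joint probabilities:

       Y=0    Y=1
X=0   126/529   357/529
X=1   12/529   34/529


H(X,Y) = -Σ p(x,y) log₂ p(x,y)
  p(0,0)=126/529: -0.2382 × log₂(0.2382) = 0.4930
  p(0,1)=357/529: -0.6749 × log₂(0.6749) = 0.3829
  p(1,0)=12/529: -0.0227 × log₂(0.0227) = 0.1239
  p(1,1)=34/529: -0.0643 × log₂(0.0643) = 0.2545
H(X,Y) = 1.2543 bits


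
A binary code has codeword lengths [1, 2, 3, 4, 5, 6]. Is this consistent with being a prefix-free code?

Kraft inequality: Σ 2^(-l_i) ≤ 1 for prefix-free code
Calculating: 2^(-1) + 2^(-2) + 2^(-3) + 2^(-4) + 2^(-5) + 2^(-6)
= 0.5 + 0.25 + 0.125 + 0.0625 + 0.03125 + 0.015625
= 0.9844
Since 0.9844 ≤ 1, prefix-free code exists


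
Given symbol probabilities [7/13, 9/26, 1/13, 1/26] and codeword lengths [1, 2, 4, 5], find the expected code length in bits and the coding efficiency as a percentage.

Average length L = Σ p_i × l_i = 1.7308 bits
Entropy H = 1.4761 bits
Efficiency η = H/L × 100% = 85.29%


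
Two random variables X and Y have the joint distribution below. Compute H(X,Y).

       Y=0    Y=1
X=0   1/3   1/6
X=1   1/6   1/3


H(X,Y) = -Σ p(x,y) log₂ p(x,y)
  p(0,0)=1/3: -0.3333 × log₂(0.3333) = 0.5283
  p(0,1)=1/6: -0.1667 × log₂(0.1667) = 0.4308
  p(1,0)=1/6: -0.1667 × log₂(0.1667) = 0.4308
  p(1,1)=1/3: -0.3333 × log₂(0.3333) = 0.5283
H(X,Y) = 1.9183 bits


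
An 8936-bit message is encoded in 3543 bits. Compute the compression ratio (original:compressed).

Compression ratio = Original / Compressed
= 8936 / 3543 = 2.52:1


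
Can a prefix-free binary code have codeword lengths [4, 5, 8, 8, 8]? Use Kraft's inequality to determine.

Kraft inequality: Σ 2^(-l_i) ≤ 1 for prefix-free code
Calculating: 2^(-4) + 2^(-5) + 2^(-8) + 2^(-8) + 2^(-8)
= 0.0625 + 0.03125 + 0.00390625 + 0.00390625 + 0.00390625
= 0.1055
Since 0.1055 ≤ 1, prefix-free code exists


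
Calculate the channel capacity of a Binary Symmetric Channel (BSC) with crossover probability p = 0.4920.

For BSC with error probability p:
C = 1 - H(p) where H(p) is binary entropy
H(0.4920) = -0.4920 × log₂(0.4920) - 0.5080 × log₂(0.5080)
H(p) = 0.9998
C = 1 - 0.9998 = 0.0002 bits/use


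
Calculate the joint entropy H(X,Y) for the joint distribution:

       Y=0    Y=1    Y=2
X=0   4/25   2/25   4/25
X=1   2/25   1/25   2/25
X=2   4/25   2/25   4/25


H(X,Y) = -Σ p(x,y) log₂ p(x,y)
  p(0,0)=4/25: -0.1600 × log₂(0.1600) = 0.4230
  p(0,1)=2/25: -0.0800 × log₂(0.0800) = 0.2915
  p(0,2)=4/25: -0.1600 × log₂(0.1600) = 0.4230
  p(1,0)=2/25: -0.0800 × log₂(0.0800) = 0.2915
  p(1,1)=1/25: -0.0400 × log₂(0.0400) = 0.1858
  p(1,2)=2/25: -0.0800 × log₂(0.0800) = 0.2915
  p(2,0)=4/25: -0.1600 × log₂(0.1600) = 0.4230
  p(2,1)=2/25: -0.0800 × log₂(0.0800) = 0.2915
  p(2,2)=4/25: -0.1600 × log₂(0.1600) = 0.4230
H(X,Y) = 3.0439 bits


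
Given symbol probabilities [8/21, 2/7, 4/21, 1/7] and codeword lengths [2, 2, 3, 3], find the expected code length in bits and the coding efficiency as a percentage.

Average length L = Σ p_i × l_i = 2.3333 bits
Entropy H = 1.9035 bits
Efficiency η = H/L × 100% = 81.58%


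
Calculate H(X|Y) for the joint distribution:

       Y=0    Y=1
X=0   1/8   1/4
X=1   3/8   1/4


H(X|Y) = Σ_y p(y) H(X|Y=y)
  p(Y=0) = 1/2, H(X|Y=0) = 0.8113
  p(Y=1) = 1/2, H(X|Y=1) = 1.0000
H(X|Y) = 0.5000×0.8113 + 0.5000×1.0000 = 0.9056 bits


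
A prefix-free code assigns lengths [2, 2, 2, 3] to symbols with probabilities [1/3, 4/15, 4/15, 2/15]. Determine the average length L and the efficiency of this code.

Average length L = Σ p_i × l_i = 2.1333 bits
Entropy H = 1.9329 bits
Efficiency η = H/L × 100% = 90.61%


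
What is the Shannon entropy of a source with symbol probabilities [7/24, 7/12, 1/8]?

H(X) = -Σ p(x) log₂ p(x)
  -7/24 × log₂(7/24) = 0.5185
  -7/12 × log₂(7/12) = 0.4536
  -1/8 × log₂(1/8) = 0.3750
H(X) = 1.3471 bits


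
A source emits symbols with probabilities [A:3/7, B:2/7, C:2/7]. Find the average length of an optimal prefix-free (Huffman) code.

Huffman tree construction:
Combine smallest probabilities repeatedly
Resulting codes:
  A: 0 (length 1)
  B: 10 (length 2)
  C: 11 (length 2)
Average length = Σ p(s) × length(s) = 1.5714 bits


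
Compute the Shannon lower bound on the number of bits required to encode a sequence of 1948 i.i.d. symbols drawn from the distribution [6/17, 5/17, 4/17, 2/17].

Entropy H = 1.9040 bits/symbol
Minimum bits = H × n = 1.9040 × 1948
= 3708.93 bits


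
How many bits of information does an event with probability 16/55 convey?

Information content I(x) = -log₂(p(x))
I = -log₂(16/55) = -log₂(0.2909)
I = 1.7814 bits


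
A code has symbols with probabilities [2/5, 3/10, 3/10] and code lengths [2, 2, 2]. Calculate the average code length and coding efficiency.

Average length L = Σ p_i × l_i = 2.0000 bits
Entropy H = 1.5710 bits
Efficiency η = H/L × 100% = 78.55%


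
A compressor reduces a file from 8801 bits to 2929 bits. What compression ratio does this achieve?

Compression ratio = Original / Compressed
= 8801 / 2929 = 3.00:1


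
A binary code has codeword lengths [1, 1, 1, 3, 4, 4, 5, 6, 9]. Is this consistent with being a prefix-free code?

Kraft inequality: Σ 2^(-l_i) ≤ 1 for prefix-free code
Calculating: 2^(-1) + 2^(-1) + 2^(-1) + 2^(-3) + 2^(-4) + 2^(-4) + 2^(-5) + 2^(-6) + 2^(-9)
= 0.5 + 0.5 + 0.5 + 0.125 + 0.0625 + 0.0625 + 0.03125 + 0.015625 + 0.001953125
= 1.7988
Since 1.7988 > 1, prefix-free code does not exist


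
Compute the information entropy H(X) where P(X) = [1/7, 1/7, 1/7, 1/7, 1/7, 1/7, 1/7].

H(X) = -Σ p(x) log₂ p(x)
  -1/7 × log₂(1/7) = 0.4011
  -1/7 × log₂(1/7) = 0.4011
  -1/7 × log₂(1/7) = 0.4011
  -1/7 × log₂(1/7) = 0.4011
  -1/7 × log₂(1/7) = 0.4011
  -1/7 × log₂(1/7) = 0.4011
  -1/7 × log₂(1/7) = 0.4011
H(X) = 2.8074 bits


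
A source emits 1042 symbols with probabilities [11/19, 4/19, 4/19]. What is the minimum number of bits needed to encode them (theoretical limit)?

Entropy H = 1.4030 bits/symbol
Minimum bits = H × n = 1.4030 × 1042
= 1461.92 bits


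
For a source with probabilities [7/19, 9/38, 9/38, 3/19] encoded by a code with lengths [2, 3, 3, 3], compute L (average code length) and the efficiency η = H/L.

Average length L = Σ p_i × l_i = 2.6316 bits
Entropy H = 1.9355 bits
Efficiency η = H/L × 100% = 73.55%


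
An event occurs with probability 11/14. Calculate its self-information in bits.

Information content I(x) = -log₂(p(x))
I = -log₂(11/14) = -log₂(0.7857)
I = 0.3479 bits


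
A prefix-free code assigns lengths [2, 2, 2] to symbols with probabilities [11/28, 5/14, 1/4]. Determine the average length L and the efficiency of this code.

Average length L = Σ p_i × l_i = 2.0000 bits
Entropy H = 1.5601 bits
Efficiency η = H/L × 100% = 78.00%


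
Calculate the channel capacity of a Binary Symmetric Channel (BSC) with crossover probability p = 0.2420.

For BSC with error probability p:
C = 1 - H(p) where H(p) is binary entropy
H(0.2420) = -0.2420 × log₂(0.2420) - 0.7580 × log₂(0.7580)
H(p) = 0.7984
C = 1 - 0.7984 = 0.2016 bits/use


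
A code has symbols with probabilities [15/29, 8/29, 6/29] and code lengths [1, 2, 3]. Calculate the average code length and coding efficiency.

Average length L = Σ p_i × l_i = 1.6897 bits
Entropy H = 1.4748 bits
Efficiency η = H/L × 100% = 87.28%


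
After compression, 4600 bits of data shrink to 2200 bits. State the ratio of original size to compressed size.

Compression ratio = Original / Compressed
= 4600 / 2200 = 2.09:1


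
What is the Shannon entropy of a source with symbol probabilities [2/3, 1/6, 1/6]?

H(X) = -Σ p(x) log₂ p(x)
  -2/3 × log₂(2/3) = 0.3900
  -1/6 × log₂(1/6) = 0.4308
  -1/6 × log₂(1/6) = 0.4308
H(X) = 1.2516 bits


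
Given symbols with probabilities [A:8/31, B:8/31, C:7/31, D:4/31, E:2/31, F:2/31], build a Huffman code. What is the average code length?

Huffman tree construction:
Combine smallest probabilities repeatedly
Resulting codes:
  A: 01 (length 2)
  B: 10 (length 2)
  C: 00 (length 2)
  D: 110 (length 3)
  E: 1110 (length 4)
  F: 1111 (length 4)
Average length = Σ p(s) × length(s) = 2.3871 bits


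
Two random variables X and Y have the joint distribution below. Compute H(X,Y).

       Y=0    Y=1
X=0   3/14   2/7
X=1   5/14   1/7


H(X,Y) = -Σ p(x,y) log₂ p(x,y)
  p(0,0)=3/14: -0.2143 × log₂(0.2143) = 0.4762
  p(0,1)=2/7: -0.2857 × log₂(0.2857) = 0.5164
  p(1,0)=5/14: -0.3571 × log₂(0.3571) = 0.5305
  p(1,1)=1/7: -0.1429 × log₂(0.1429) = 0.4011
H(X,Y) = 1.9242 bits


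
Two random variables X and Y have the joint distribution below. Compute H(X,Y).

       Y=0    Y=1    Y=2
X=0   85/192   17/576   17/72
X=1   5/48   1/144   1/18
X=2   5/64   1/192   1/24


H(X,Y) = -Σ p(x,y) log₂ p(x,y)
  p(0,0)=85/192: -0.4427 × log₂(0.4427) = 0.5204
  p(0,1)=17/576: -0.0295 × log₂(0.0295) = 0.1500
  p(0,2)=17/72: -0.2361 × log₂(0.2361) = 0.4917
  p(1,0)=5/48: -0.1042 × log₂(0.1042) = 0.3399
  p(1,1)=1/144: -0.0069 × log₂(0.0069) = 0.0498
  p(1,2)=1/18: -0.0556 × log₂(0.0556) = 0.2317
  p(2,0)=5/64: -0.0781 × log₂(0.0781) = 0.2873
  p(2,1)=1/192: -0.0052 × log₂(0.0052) = 0.0395
  p(2,2)=1/24: -0.0417 × log₂(0.0417) = 0.1910
H(X,Y) = 2.3014 bits


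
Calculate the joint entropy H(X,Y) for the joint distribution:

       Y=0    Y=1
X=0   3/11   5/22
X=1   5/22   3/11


H(X,Y) = -Σ p(x,y) log₂ p(x,y)
  p(0,0)=3/11: -0.2727 × log₂(0.2727) = 0.5112
  p(0,1)=5/22: -0.2273 × log₂(0.2273) = 0.4858
  p(1,0)=5/22: -0.2273 × log₂(0.2273) = 0.4858
  p(1,1)=3/11: -0.2727 × log₂(0.2727) = 0.5112
H(X,Y) = 1.9940 bits


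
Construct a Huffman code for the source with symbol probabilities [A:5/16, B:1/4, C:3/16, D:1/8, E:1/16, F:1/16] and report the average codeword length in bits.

Huffman tree construction:
Combine smallest probabilities repeatedly
Resulting codes:
  A: 11 (length 2)
  B: 01 (length 2)
  C: 00 (length 2)
  D: 100 (length 3)
  E: 1010 (length 4)
  F: 1011 (length 4)
Average length = Σ p(s) × length(s) = 2.3750 bits


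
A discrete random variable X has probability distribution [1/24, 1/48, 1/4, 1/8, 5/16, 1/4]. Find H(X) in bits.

H(X) = -Σ p(x) log₂ p(x)
  -1/24 × log₂(1/24) = 0.1910
  -1/48 × log₂(1/48) = 0.1164
  -1/4 × log₂(1/4) = 0.5000
  -1/8 × log₂(1/8) = 0.3750
  -5/16 × log₂(5/16) = 0.5244
  -1/4 × log₂(1/4) = 0.5000
H(X) = 2.2068 bits


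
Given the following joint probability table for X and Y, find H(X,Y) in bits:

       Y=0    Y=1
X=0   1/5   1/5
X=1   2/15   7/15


H(X,Y) = -Σ p(x,y) log₂ p(x,y)
  p(0,0)=1/5: -0.2000 × log₂(0.2000) = 0.4644
  p(0,1)=1/5: -0.2000 × log₂(0.2000) = 0.4644
  p(1,0)=2/15: -0.1333 × log₂(0.1333) = 0.3876
  p(1,1)=7/15: -0.4667 × log₂(0.4667) = 0.5131
H(X,Y) = 1.8295 bits


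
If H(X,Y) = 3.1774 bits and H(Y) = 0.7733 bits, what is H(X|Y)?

Chain rule: H(X,Y) = H(X|Y) + H(Y)
H(X|Y) = H(X,Y) - H(Y) = 3.1774 - 0.7733 = 2.4041 bits


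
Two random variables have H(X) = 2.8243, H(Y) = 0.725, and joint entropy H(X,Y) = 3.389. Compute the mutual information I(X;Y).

I(X;Y) = H(X) + H(Y) - H(X,Y)
I(X;Y) = 2.8243 + 0.725 - 3.389 = 0.1603 bits


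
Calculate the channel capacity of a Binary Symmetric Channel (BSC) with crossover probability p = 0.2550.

For BSC with error probability p:
C = 1 - H(p) where H(p) is binary entropy
H(0.2550) = -0.2550 × log₂(0.2550) - 0.7450 × log₂(0.7450)
H(p) = 0.8191
C = 1 - 0.8191 = 0.1809 bits/use


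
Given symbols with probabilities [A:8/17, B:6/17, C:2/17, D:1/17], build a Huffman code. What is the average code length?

Huffman tree construction:
Combine smallest probabilities repeatedly
Resulting codes:
  A: 0 (length 1)
  B: 11 (length 2)
  C: 101 (length 3)
  D: 100 (length 3)
Average length = Σ p(s) × length(s) = 1.7059 bits


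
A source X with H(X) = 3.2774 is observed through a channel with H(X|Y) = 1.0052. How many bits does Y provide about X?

I(X;Y) = H(X) - H(X|Y)
I(X;Y) = 3.2774 - 1.0052 = 2.2722 bits


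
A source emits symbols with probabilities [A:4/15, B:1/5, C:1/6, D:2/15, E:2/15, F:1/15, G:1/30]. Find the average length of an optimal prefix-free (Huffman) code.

Huffman tree construction:
Combine smallest probabilities repeatedly
Resulting codes:
  A: 10 (length 2)
  B: 00 (length 2)
  C: 111 (length 3)
  D: 011 (length 3)
  E: 110 (length 3)
  F: 0101 (length 4)
  G: 0100 (length 4)
Average length = Σ p(s) × length(s) = 2.6333 bits


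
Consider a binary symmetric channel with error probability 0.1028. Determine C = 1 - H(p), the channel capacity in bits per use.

For BSC with error probability p:
C = 1 - H(p) where H(p) is binary entropy
H(0.1028) = -0.1028 × log₂(0.1028) - 0.8972 × log₂(0.8972)
H(p) = 0.4778
C = 1 - 0.4778 = 0.5222 bits/use


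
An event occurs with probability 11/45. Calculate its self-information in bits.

Information content I(x) = -log₂(p(x))
I = -log₂(11/45) = -log₂(0.2444)
I = 2.0324 bits


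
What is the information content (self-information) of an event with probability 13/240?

Information content I(x) = -log₂(p(x))
I = -log₂(13/240) = -log₂(0.0542)
I = 4.2065 bits


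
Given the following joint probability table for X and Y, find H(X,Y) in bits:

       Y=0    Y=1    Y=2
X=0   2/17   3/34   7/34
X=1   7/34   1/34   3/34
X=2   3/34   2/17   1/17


H(X,Y) = -Σ p(x,y) log₂ p(x,y)
  p(0,0)=2/17: -0.1176 × log₂(0.1176) = 0.3632
  p(0,1)=3/34: -0.0882 × log₂(0.0882) = 0.3090
  p(0,2)=7/34: -0.2059 × log₂(0.2059) = 0.4694
  p(1,0)=7/34: -0.2059 × log₂(0.2059) = 0.4694
  p(1,1)=1/34: -0.0294 × log₂(0.0294) = 0.1496
  p(1,2)=3/34: -0.0882 × log₂(0.0882) = 0.3090
  p(2,0)=3/34: -0.0882 × log₂(0.0882) = 0.3090
  p(2,1)=2/17: -0.1176 × log₂(0.1176) = 0.3632
  p(2,2)=1/17: -0.0588 × log₂(0.0588) = 0.2404
H(X,Y) = 2.9825 bits


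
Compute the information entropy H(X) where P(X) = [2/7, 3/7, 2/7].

H(X) = -Σ p(x) log₂ p(x)
  -2/7 × log₂(2/7) = 0.5164
  -3/7 × log₂(3/7) = 0.5239
  -2/7 × log₂(2/7) = 0.5164
H(X) = 1.5567 bits


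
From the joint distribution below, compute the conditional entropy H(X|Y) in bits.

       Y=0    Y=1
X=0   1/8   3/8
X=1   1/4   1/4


H(X|Y) = Σ_y p(y) H(X|Y=y)
  p(Y=0) = 3/8, H(X|Y=0) = 0.9183
  p(Y=1) = 5/8, H(X|Y=1) = 0.9710
H(X|Y) = 0.3750×0.9183 + 0.6250×0.9710 = 0.9512 bits


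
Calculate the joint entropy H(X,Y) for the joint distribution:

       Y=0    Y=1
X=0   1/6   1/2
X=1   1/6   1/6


H(X,Y) = -Σ p(x,y) log₂ p(x,y)
  p(0,0)=1/6: -0.1667 × log₂(0.1667) = 0.4308
  p(0,1)=1/2: -0.5000 × log₂(0.5000) = 0.5000
  p(1,0)=1/6: -0.1667 × log₂(0.1667) = 0.4308
  p(1,1)=1/6: -0.1667 × log₂(0.1667) = 0.4308
H(X,Y) = 1.7925 bits


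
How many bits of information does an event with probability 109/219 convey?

Information content I(x) = -log₂(p(x))
I = -log₂(109/219) = -log₂(0.4977)
I = 1.0066 bits


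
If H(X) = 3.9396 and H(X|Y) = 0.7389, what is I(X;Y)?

I(X;Y) = H(X) - H(X|Y)
I(X;Y) = 3.9396 - 0.7389 = 3.2007 bits


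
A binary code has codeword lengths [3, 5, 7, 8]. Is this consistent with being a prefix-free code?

Kraft inequality: Σ 2^(-l_i) ≤ 1 for prefix-free code
Calculating: 2^(-3) + 2^(-5) + 2^(-7) + 2^(-8)
= 0.125 + 0.03125 + 0.0078125 + 0.00390625
= 0.1680
Since 0.1680 ≤ 1, prefix-free code exists


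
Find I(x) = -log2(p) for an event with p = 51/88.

Information content I(x) = -log₂(p(x))
I = -log₂(51/88) = -log₂(0.5795)
I = 0.7870 bits


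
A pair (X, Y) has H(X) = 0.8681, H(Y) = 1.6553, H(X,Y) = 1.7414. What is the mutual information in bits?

I(X;Y) = H(X) + H(Y) - H(X,Y)
I(X;Y) = 0.8681 + 1.6553 - 1.7414 = 0.782 bits


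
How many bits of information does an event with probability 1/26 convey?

Information content I(x) = -log₂(p(x))
I = -log₂(1/26) = -log₂(0.0385)
I = 4.7004 bits


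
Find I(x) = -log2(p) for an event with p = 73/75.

Information content I(x) = -log₂(p(x))
I = -log₂(73/75) = -log₂(0.9733)
I = 0.0390 bits


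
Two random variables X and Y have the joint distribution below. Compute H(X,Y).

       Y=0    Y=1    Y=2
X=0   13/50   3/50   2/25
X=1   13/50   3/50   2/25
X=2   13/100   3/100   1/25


H(X,Y) = -Σ p(x,y) log₂ p(x,y)
  p(0,0)=13/50: -0.2600 × log₂(0.2600) = 0.5053
  p(0,1)=3/50: -0.0600 × log₂(0.0600) = 0.2435
  p(0,2)=2/25: -0.0800 × log₂(0.0800) = 0.2915
  p(1,0)=13/50: -0.2600 × log₂(0.2600) = 0.5053
  p(1,1)=3/50: -0.0600 × log₂(0.0600) = 0.2435
  p(1,2)=2/25: -0.0800 × log₂(0.0800) = 0.2915
  p(2,0)=13/100: -0.1300 × log₂(0.1300) = 0.3826
  p(2,1)=3/100: -0.0300 × log₂(0.0300) = 0.1518
  p(2,2)=1/25: -0.0400 × log₂(0.0400) = 0.1858
H(X,Y) = 2.8008 bits


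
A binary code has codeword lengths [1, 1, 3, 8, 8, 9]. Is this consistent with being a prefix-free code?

Kraft inequality: Σ 2^(-l_i) ≤ 1 for prefix-free code
Calculating: 2^(-1) + 2^(-1) + 2^(-3) + 2^(-8) + 2^(-8) + 2^(-9)
= 0.5 + 0.5 + 0.125 + 0.00390625 + 0.00390625 + 0.001953125
= 1.1348
Since 1.1348 > 1, prefix-free code does not exist


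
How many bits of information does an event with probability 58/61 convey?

Information content I(x) = -log₂(p(x))
I = -log₂(58/61) = -log₂(0.9508)
I = 0.0728 bits


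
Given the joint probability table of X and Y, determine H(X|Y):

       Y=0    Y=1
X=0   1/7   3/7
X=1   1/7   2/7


H(X|Y) = Σ_y p(y) H(X|Y=y)
  p(Y=0) = 2/7, H(X|Y=0) = 1.0000
  p(Y=1) = 5/7, H(X|Y=1) = 0.9710
H(X|Y) = 0.2857×1.0000 + 0.7143×0.9710 = 0.9793 bits


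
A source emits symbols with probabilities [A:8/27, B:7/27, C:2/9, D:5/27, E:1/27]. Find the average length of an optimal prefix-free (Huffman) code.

Huffman tree construction:
Combine smallest probabilities repeatedly
Resulting codes:
  A: 11 (length 2)
  B: 10 (length 2)
  C: 00 (length 2)
  D: 011 (length 3)
  E: 010 (length 3)
Average length = Σ p(s) × length(s) = 2.2222 bits


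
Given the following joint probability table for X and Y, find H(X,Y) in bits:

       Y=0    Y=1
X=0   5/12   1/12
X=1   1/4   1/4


H(X,Y) = -Σ p(x,y) log₂ p(x,y)
  p(0,0)=5/12: -0.4167 × log₂(0.4167) = 0.5263
  p(0,1)=1/12: -0.0833 × log₂(0.0833) = 0.2987
  p(1,0)=1/4: -0.2500 × log₂(0.2500) = 0.5000
  p(1,1)=1/4: -0.2500 × log₂(0.2500) = 0.5000
H(X,Y) = 1.8250 bits


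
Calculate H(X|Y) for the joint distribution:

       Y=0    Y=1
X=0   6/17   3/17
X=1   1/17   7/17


H(X|Y) = Σ_y p(y) H(X|Y=y)
  p(Y=0) = 7/17, H(X|Y=0) = 0.5917
  p(Y=1) = 10/17, H(X|Y=1) = 0.8813
H(X|Y) = 0.4118×0.5917 + 0.5882×0.8813 = 0.7620 bits
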